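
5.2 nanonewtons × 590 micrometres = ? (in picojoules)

3.068 picojoules

5.2e-9 × 590e-6 = 3068e-15 J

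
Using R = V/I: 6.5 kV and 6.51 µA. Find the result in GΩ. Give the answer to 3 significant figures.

(6.5 × 10³) / (6.51 × 10⁻⁶) = 0.99846 × 10⁹ Ω

0.998 GΩ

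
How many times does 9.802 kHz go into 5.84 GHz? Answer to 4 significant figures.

595800

(5.84 × 10^9) / (9.802 × 10^3) = 0.5958 × 10^6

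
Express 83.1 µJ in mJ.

0.0831 mJ

micro = 1e-6, milli = 1e-3; factor is 1e-3.
83.1 × 1e-3 = 0.0831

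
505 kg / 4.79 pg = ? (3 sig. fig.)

105000000000000000

(505 × 10³) / (4.79 × 10⁻¹²) = 105.4 × 10¹⁵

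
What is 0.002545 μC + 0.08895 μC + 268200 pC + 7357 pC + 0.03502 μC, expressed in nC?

402.072 nC

In nC:
  0.002545 μC = 0.002545e3 nC = 2.545
  0.08895 μC = 0.08895e3 nC = 88.95
  268200 pC = 268200e-3 nC = 268.2
  7357 pC = 7357e-3 nC = 7.357
  0.03502 μC = 0.03502e3 nC = 35.02
Sum: 2.545 + 88.95 + 268.2 + 7.357 + 35.02 = 402.072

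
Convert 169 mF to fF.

milli = 10⁻³, femto = 10⁻¹⁵; factor is 10¹².
169 × 10¹² = 169000000000000

169000000000000 fF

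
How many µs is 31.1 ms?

milli = 10⁻³, micro = 10⁻⁶; factor is 10³.
31.1 × 10³ = 31100

31100 µs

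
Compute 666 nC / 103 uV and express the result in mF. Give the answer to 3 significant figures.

6.47 mF

(666 × 10⁻⁹) / (103 × 10⁻⁶) = 6.466 × 10⁻³ F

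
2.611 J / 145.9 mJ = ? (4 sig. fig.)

17.90

(2.611) / (145.9e-3) = 0.017896e3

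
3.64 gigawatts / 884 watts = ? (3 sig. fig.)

4120000

(3.64 × 10^9) / (884) = 0.004118 × 10^9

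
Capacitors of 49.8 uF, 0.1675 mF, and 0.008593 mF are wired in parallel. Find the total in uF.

225.893 uF

In uF:
  49.8 uF → 49.8
  0.1675 mF = 0.1675e3 uF = 167.5
  0.008593 mF = 0.008593e3 uF = 8.593
Sum: 49.8 + 167.5 + 8.593 = 225.893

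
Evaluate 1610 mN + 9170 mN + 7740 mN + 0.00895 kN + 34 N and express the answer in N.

In N:
  1610 mN = 1610e-3 N = 1.61
  9170 mN = 9170e-3 N = 9.17
  7740 mN = 7740e-3 N = 7.74
  0.00895 kN = 0.00895e3 N = 8.95
  34 N → 34
Sum: 1.61 + 9.17 + 7.74 + 8.95 + 34 = 61.47

61.47 N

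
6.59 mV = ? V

0.00659 V

milli = 1e-3, (no prefix) = 1e0; factor is 1e-3.
6.59 × 1e-3 = 0.00659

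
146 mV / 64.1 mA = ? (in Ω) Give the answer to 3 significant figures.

2.28 Ω

(146e-3) / (64.1e-3) = 2.2777 Ω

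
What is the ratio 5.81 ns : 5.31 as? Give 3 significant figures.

1090000000

(5.81 × 10⁻⁹) / (5.31 × 10⁻¹⁸) = 1.094 × 10⁹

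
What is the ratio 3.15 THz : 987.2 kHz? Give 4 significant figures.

(3.15e12) / (987.2e3) = 0.0031908e9

3191000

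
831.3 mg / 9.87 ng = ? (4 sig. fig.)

84220000

(831.3 × 10^-3) / (9.87 × 10^-9) = 84.225 × 10^6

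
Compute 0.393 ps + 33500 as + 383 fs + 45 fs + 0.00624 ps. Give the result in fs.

860.74 fs

In fs:
  0.393 ps = 0.393e3 fs = 393
  33500 as = 33500e-3 fs = 33.5
  383 fs → 383
  45 fs → 45
  0.00624 ps = 0.00624e3 fs = 6.24
Sum: 393 + 33.5 + 383 + 45 + 6.24 = 860.74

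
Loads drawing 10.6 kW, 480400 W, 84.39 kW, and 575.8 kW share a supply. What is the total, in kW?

1151.19 kW

In kW:
  10.6 kW → 10.6
  480400 W = 480400e-3 kW = 480.4
  84.39 kW → 84.39
  575.8 kW → 575.8
Sum: 10.6 + 480.4 + 84.39 + 575.8 = 1151.19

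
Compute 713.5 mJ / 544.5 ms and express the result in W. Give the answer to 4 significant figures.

(713.5e-3) / (544.5e-3) = 1.31038 W

1.310 W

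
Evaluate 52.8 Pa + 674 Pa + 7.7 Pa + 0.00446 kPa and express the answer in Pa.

In Pa:
  52.8 Pa → 52.8
  674 Pa → 674
  7.7 Pa → 7.7
  0.00446 kPa = 0.00446 × 10³ Pa = 4.46
Sum: 52.8 + 674 + 7.7 + 4.46 = 738.96

738.96 Pa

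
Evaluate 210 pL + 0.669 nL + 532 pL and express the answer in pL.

1411 pL

In pL:
  210 pL → 210
  0.669 nL = 0.669 × 10^3 pL = 669
  532 pL → 532
Sum: 210 + 669 + 532 = 1411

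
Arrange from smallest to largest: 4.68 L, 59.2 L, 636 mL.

636 mL < 4.68 L < 59.2 L

4.68 L = 4.68 L
59.2 L = 59.2 L
636 mL = 0.636 L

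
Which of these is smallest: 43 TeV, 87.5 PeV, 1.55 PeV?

43 TeV

43 TeV = 43000000000000 eV
87.5 PeV = 87500000000000000 eV
1.55 PeV = 1550000000000000 eV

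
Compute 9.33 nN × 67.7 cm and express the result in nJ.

9.33 × 10⁻⁹ × 67.7 × 10⁻² = 631.641 × 10⁻¹¹ J

6.31641 nJ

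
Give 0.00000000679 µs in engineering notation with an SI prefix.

= 6.79e-15 s; 1e-15 is femto.

6.79 fs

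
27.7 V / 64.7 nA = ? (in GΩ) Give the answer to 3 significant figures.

0.428 GΩ

(27.7) / (64.7 × 10^-9) = 0.42813 × 10^9 Ω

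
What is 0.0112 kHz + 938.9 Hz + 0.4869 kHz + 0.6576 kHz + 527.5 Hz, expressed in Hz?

In Hz:
  0.0112 kHz = 0.0112 × 10³ Hz = 11.2
  938.9 Hz → 938.9
  0.4869 kHz = 0.4869 × 10³ Hz = 486.9
  0.6576 kHz = 0.6576 × 10³ Hz = 657.6
  527.5 Hz → 527.5
Sum: 11.2 + 938.9 + 486.9 + 657.6 + 527.5 = 2622.1

2622.1 Hz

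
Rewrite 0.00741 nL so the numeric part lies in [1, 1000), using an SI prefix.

7.41 pL

= 7.41e-12 L; 1e-12 is pico.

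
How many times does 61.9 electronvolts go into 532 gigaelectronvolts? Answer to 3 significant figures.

8590000000

(532e9) / (61.9) = 8.595e9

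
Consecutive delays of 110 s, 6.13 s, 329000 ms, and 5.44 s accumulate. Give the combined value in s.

450.57 s

In s:
  110 s → 110
  6.13 s → 6.13
  329000 ms = 329000 × 10^-3 s = 329
  5.44 s → 5.44
Sum: 110 + 6.13 + 329 + 5.44 = 450.57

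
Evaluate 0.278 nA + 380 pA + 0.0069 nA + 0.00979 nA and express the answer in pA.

674.69 pA

In pA:
  0.278 nA = 0.278 × 10^3 pA = 278
  380 pA → 380
  0.0069 nA = 0.0069 × 10^3 pA = 6.9
  0.00979 nA = 0.00979 × 10^3 pA = 9.79
Sum: 278 + 380 + 6.9 + 9.79 = 674.69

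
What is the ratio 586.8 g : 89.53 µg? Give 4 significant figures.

(586.8) / (89.53 × 10^-6) = 6.5542 × 10^6

6554000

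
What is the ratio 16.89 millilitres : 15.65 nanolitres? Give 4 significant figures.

1079000

(16.89 × 10^-3) / (15.65 × 10^-9) = 1.0792 × 10^6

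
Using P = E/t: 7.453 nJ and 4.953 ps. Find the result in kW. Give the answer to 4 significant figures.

1.505 kW

(7.453 × 10⁻⁹) / (4.953 × 10⁻¹²) = 1.50474 × 10³ W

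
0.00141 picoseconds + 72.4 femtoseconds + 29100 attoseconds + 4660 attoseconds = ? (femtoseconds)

In femtoseconds:
  0.00141 picoseconds = 0.00141 × 10³ femtoseconds = 1.41
  72.4 femtoseconds → 72.4
  29100 attoseconds = 29100 × 10⁻³ femtoseconds = 29.1
  4660 attoseconds = 4660 × 10⁻³ femtoseconds = 4.66
Sum: 1.41 + 72.4 + 29.1 + 4.66 = 107.57

107.57 femtoseconds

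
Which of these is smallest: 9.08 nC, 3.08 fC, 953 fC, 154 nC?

9.08 nC = 0.00000000908 C
3.08 fC = 0.00000000000000308 C
953 fC = 0.000000000000953 C
154 nC = 0.000000154 C

3.08 fC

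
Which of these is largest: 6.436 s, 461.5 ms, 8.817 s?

6.436 s = 6.436 s
461.5 ms = 0.4615 s
8.817 s = 8.817 s

8.817 s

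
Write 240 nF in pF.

nano = 10^-9, pico = 10^-12; factor is 10^3.
240 × 10^3 = 240000

240000 pF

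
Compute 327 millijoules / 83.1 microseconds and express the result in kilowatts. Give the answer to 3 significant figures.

3.94 kilowatts

(327 × 10⁻³) / (83.1 × 10⁻⁶) = 3.935 × 10³ W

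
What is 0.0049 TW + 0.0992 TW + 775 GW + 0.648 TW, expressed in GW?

1527.1 GW

In GW:
  0.0049 TW = 0.0049 × 10³ GW = 4.9
  0.0992 TW = 0.0992 × 10³ GW = 99.2
  775 GW → 775
  0.648 TW = 0.648 × 10³ GW = 648
Sum: 4.9 + 99.2 + 775 + 648 = 1527.1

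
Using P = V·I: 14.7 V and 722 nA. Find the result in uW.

10.6134 uW

14.7 × 722 × 10^-9 = 10613.4 × 10^-9 W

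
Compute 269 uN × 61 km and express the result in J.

16.409 J

269 × 10⁻⁶ × 61 × 10³ = 16409 × 10⁻³ J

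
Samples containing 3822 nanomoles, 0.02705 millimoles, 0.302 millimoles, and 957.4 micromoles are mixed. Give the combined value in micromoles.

1290.272 micromoles

In micromoles:
  3822 nanomoles = 3822 × 10⁻³ micromoles = 3.822
  0.02705 millimoles = 0.02705 × 10³ micromoles = 27.05
  0.302 millimoles = 0.302 × 10³ micromoles = 302
  957.4 micromoles → 957.4
Sum: 3.822 + 27.05 + 302 + 957.4 = 1290.272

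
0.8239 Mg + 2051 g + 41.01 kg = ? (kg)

866.961 kg

In kg:
  0.8239 Mg = 0.8239e3 kg = 823.9
  2051 g = 2051e-3 kg = 2.051
  41.01 kg → 41.01
Sum: 823.9 + 2.051 + 41.01 = 866.961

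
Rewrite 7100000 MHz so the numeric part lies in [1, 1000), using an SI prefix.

7.1 THz

= 7.1 × 10^12 Hz; 10^12 is tera.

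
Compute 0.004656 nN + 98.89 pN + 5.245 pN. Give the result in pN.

In pN:
  0.004656 nN = 0.004656 × 10^3 pN = 4.656
  98.89 pN → 98.89
  5.245 pN → 5.245
Sum: 4.656 + 98.89 + 5.245 = 108.791

108.791 pN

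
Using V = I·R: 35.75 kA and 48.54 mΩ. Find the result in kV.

1.735305 kV

35.75 × 10³ × 48.54 × 10⁻³ = 1735.305 V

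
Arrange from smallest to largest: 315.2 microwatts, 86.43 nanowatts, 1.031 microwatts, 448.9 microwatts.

315.2 microwatts = 0.0003152 watts
86.43 nanowatts = 0.00000008643 watts
1.031 microwatts = 0.000001031 watts
448.9 microwatts = 0.0004489 watts

86.43 nanowatts < 1.031 microwatts < 315.2 microwatts < 448.9 microwatts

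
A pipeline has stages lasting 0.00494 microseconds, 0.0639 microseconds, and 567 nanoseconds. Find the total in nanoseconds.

635.84 nanoseconds

In nanoseconds:
  0.00494 microseconds = 0.00494e3 nanoseconds = 4.94
  0.0639 microseconds = 0.0639e3 nanoseconds = 63.9
  567 nanoseconds → 567
Sum: 4.94 + 63.9 + 567 = 635.84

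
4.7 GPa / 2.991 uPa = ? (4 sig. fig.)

(4.7 × 10⁹) / (2.991 × 10⁻⁶) = 1.5714 × 10¹⁵

1571000000000000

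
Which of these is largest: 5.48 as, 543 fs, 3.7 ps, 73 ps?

73 ps

5.48 as = 0.00000000000000000548 s
543 fs = 0.000000000000543 s
3.7 ps = 0.0000000000037 s
73 ps = 0.000000000073 s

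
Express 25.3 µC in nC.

25300 nC

micro = 10⁻⁶, nano = 10⁻⁹; factor is 10³.
25.3 × 10³ = 25300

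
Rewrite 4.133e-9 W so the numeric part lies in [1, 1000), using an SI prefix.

= 4.133e-9 W; 1e-9 is nano.

4.133 nW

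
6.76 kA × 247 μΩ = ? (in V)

6.76 × 10^3 × 247 × 10^-6 = 1669.72 × 10^-3 V

1.66972 V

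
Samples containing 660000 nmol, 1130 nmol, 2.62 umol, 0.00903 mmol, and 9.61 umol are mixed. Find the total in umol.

682.39 umol

In umol:
  660000 nmol = 660000 × 10⁻³ umol = 660
  1130 nmol = 1130 × 10⁻³ umol = 1.13
  2.62 umol → 2.62
  0.00903 mmol = 0.00903 × 10³ umol = 9.03
  9.61 umol → 9.61
Sum: 660 + 1.13 + 2.62 + 9.03 + 9.61 = 682.39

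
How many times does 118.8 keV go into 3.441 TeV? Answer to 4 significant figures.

28960000

(3.441 × 10^12) / (118.8 × 10^3) = 0.028965 × 10^9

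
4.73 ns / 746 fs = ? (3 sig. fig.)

(4.73 × 10⁻⁹) / (746 × 10⁻¹⁵) = 0.00634 × 10⁶

6340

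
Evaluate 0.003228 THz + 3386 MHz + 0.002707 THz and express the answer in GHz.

In GHz:
  0.003228 THz = 0.003228 × 10^3 GHz = 3.228
  3386 MHz = 3386 × 10^-3 GHz = 3.386
  0.002707 THz = 0.002707 × 10^3 GHz = 2.707
Sum: 3.228 + 3.386 + 2.707 = 9.321

9.321 GHz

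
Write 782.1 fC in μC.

femto = 10^-15, micro = 10^-6; factor is 10^-9.
782.1 × 10^-9 = 0.0000007821

0.0000007821 μC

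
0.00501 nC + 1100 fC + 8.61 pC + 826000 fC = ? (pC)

840.72 pC

In pC:
  0.00501 nC = 0.00501e3 pC = 5.01
  1100 fC = 1100e-3 pC = 1.1
  8.61 pC → 8.61
  826000 fC = 826000e-3 pC = 826
Sum: 5.01 + 1.1 + 8.61 + 826 = 840.72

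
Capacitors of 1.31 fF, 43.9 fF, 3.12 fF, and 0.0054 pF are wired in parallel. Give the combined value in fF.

53.73 fF

In fF:
  1.31 fF → 1.31
  43.9 fF → 43.9
  3.12 fF → 3.12
  0.0054 pF = 0.0054 × 10³ fF = 5.4
Sum: 1.31 + 43.9 + 3.12 + 5.4 = 53.73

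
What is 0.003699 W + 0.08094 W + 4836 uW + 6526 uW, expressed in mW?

96.001 mW

In mW:
  0.003699 W = 0.003699 × 10^3 mW = 3.699
  0.08094 W = 0.08094 × 10^3 mW = 80.94
  4836 uW = 4836 × 10^-3 mW = 4.836
  6526 uW = 6526 × 10^-3 mW = 6.526
Sum: 3.699 + 80.94 + 4.836 + 6.526 = 96.001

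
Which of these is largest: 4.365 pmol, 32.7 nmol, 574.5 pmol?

4.365 pmol = 0.000000000004365 mol
32.7 nmol = 0.0000000327 mol
574.5 pmol = 0.0000000005745 mol

32.7 nmol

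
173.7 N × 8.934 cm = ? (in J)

15.518358 J

173.7 × 8.934 × 10^-2 = 1551.8358 × 10^-2 J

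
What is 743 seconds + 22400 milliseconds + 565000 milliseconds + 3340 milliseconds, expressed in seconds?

1333.74 seconds

In seconds:
  743 seconds → 743
  22400 milliseconds = 22400 × 10^-3 seconds = 22.4
  565000 milliseconds = 565000 × 10^-3 seconds = 565
  3340 milliseconds = 3340 × 10^-3 seconds = 3.34
Sum: 743 + 22.4 + 565 + 3.34 = 1333.74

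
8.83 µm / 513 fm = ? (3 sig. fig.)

17200000

(8.83e-6) / (513e-15) = 0.01721e9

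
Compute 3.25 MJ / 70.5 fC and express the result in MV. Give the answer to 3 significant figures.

46100000000000 MV

(3.25e6) / (70.5e-15) = 0.046099e21 V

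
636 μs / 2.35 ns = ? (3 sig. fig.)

271000

(636 × 10⁻⁶) / (2.35 × 10⁻⁹) = 270.6 × 10³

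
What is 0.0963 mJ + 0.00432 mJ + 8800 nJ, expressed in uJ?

109.42 uJ

In uJ:
  0.0963 mJ = 0.0963 × 10^3 uJ = 96.3
  0.00432 mJ = 0.00432 × 10^3 uJ = 4.32
  8800 nJ = 8800 × 10^-3 uJ = 8.8
Sum: 96.3 + 4.32 + 8.8 = 109.42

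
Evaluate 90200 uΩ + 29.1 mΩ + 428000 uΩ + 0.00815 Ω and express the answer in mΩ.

In mΩ:
  90200 uΩ = 90200 × 10⁻³ mΩ = 90.2
  29.1 mΩ → 29.1
  428000 uΩ = 428000 × 10⁻³ mΩ = 428
  0.00815 Ω = 0.00815 × 10³ mΩ = 8.15
Sum: 90.2 + 29.1 + 428 + 8.15 = 555.45

555.45 mΩ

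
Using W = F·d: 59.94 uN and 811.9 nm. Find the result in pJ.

48.665286 pJ

59.94 × 10^-6 × 811.9 × 10^-9 = 48665.286 × 10^-15 J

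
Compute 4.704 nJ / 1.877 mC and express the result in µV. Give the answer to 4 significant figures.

(4.704 × 10⁻⁹) / (1.877 × 10⁻³) = 2.50613 × 10⁻⁶ V

2.506 µV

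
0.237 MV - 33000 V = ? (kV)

In kV:
  0.237 MV = 0.237 × 10³ kV = 237
  33000 V = 33000 × 10⁻³ kV = 33
Difference: 237 - 33 = 204

204 kV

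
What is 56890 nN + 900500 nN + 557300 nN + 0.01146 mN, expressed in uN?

1526.15 uN

In uN:
  56890 nN = 56890e-3 uN = 56.89
  900500 nN = 900500e-3 uN = 900.5
  557300 nN = 557300e-3 uN = 557.3
  0.01146 mN = 0.01146e3 uN = 11.46
Sum: 56.89 + 900.5 + 557.3 + 11.46 = 1526.15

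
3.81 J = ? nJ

3810000000 nJ

(no prefix) = 10^0, nano = 10^-9; factor is 10^9.
3.81 × 10^9 = 3810000000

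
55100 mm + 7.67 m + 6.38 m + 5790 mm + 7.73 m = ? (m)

In m:
  55100 mm = 55100e-3 m = 55.1
  7.67 m → 7.67
  6.38 m → 6.38
  5790 mm = 5790e-3 m = 5.79
  7.73 m → 7.73
Sum: 55.1 + 7.67 + 6.38 + 5.79 + 7.73 = 82.67

82.67 m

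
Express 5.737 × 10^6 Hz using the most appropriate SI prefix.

5.737 MHz

= 5.737 × 10^6 Hz; 10^6 is mega.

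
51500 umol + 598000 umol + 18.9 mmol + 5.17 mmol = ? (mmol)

In mmol:
  51500 umol = 51500 × 10⁻³ mmol = 51.5
  598000 umol = 598000 × 10⁻³ mmol = 598
  18.9 mmol → 18.9
  5.17 mmol → 5.17
Sum: 51.5 + 598 + 18.9 + 5.17 = 673.57

673.57 mmol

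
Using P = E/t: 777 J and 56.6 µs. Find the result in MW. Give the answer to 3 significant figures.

(777) / (56.6e-6) = 13.728e6 W

13.7 MW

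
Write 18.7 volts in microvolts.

18700000 microvolts

(no prefix) = 1e0, micro = 1e-6; factor is 1e6.
18.7 × 1e6 = 18700000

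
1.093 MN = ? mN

1093000000 mN

mega = 10^6, milli = 10^-3; factor is 10^9.
1.093 × 10^9 = 1093000000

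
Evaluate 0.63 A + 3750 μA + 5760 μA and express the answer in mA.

In mA:
  0.63 A = 0.63e3 mA = 630
  3750 μA = 3750e-3 mA = 3.75
  5760 μA = 5760e-3 mA = 5.76
Sum: 630 + 3.75 + 5.76 = 639.51

639.51 mA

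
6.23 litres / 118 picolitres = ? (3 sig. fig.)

52800000000

(6.23) / (118 × 10⁻¹²) = 0.0528 × 10¹²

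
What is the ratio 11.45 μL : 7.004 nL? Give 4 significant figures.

1635

(11.45 × 10⁻⁶) / (7.004 × 10⁻⁹) = 1.6348 × 10³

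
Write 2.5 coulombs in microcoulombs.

2500000 microcoulombs

(no prefix) = 10⁰, micro = 10⁻⁶; factor is 10⁶.
2.5 × 10⁶ = 2500000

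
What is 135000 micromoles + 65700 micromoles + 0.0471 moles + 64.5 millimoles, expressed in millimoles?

312.3 millimoles

In millimoles:
  135000 micromoles = 135000 × 10^-3 millimoles = 135
  65700 micromoles = 65700 × 10^-3 millimoles = 65.7
  0.0471 moles = 0.0471 × 10^3 millimoles = 47.1
  64.5 millimoles → 64.5
Sum: 135 + 65.7 + 47.1 + 64.5 = 312.3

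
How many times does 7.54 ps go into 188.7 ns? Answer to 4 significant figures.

(188.7 × 10⁻⁹) / (7.54 × 10⁻¹²) = 25.027 × 10³

25030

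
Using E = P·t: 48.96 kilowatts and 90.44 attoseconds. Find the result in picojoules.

4.4279424 picojoules

48.96 × 10^3 × 90.44 × 10^-18 = 4427.9424 × 10^-15 J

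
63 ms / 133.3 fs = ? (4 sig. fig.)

472600000000

(63 × 10^-3) / (133.3 × 10^-15) = 0.47262 × 10^12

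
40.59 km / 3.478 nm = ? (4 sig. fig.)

(40.59 × 10³) / (3.478 × 10⁻⁹) = 11.671 × 10¹²

11670000000000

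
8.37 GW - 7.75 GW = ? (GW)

In GW:
  8.37 GW → 8.37
  7.75 GW → 7.75
Difference: 8.37 - 7.75 = 0.62

0.62 GW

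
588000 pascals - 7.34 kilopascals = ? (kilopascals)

580.66 kilopascals

In kilopascals:
  588000 pascals = 588000 × 10⁻³ kilopascals = 588
  7.34 kilopascals → 7.34
Difference: 588 - 7.34 = 580.66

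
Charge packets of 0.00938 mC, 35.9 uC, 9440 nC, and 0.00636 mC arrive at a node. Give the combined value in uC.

In uC:
  0.00938 mC = 0.00938e3 uC = 9.38
  35.9 uC → 35.9
  9440 nC = 9440e-3 uC = 9.44
  0.00636 mC = 0.00636e3 uC = 6.36
Sum: 9.38 + 35.9 + 9.44 + 6.36 = 61.08

61.08 uC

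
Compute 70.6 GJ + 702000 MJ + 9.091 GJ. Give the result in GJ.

781.691 GJ

In GJ:
  70.6 GJ → 70.6
  702000 MJ = 702000 × 10⁻³ GJ = 702
  9.091 GJ → 9.091
Sum: 70.6 + 702 + 9.091 = 781.691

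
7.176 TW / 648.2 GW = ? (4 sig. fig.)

(7.176 × 10¹²) / (648.2 × 10⁹) = 0.011071 × 10³

11.07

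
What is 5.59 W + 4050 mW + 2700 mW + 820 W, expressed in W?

832.34 W

In W:
  5.59 W → 5.59
  4050 mW = 4050 × 10⁻³ W = 4.05
  2700 mW = 2700 × 10⁻³ W = 2.7
  820 W → 820
Sum: 5.59 + 4.05 + 2.7 + 820 = 832.34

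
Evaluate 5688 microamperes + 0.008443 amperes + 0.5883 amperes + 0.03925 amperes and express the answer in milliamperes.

In milliamperes:
  5688 microamperes = 5688 × 10⁻³ milliamperes = 5.688
  0.008443 amperes = 0.008443 × 10³ milliamperes = 8.443
  0.5883 amperes = 0.5883 × 10³ milliamperes = 588.3
  0.03925 amperes = 0.03925 × 10³ milliamperes = 39.25
Sum: 5.688 + 8.443 + 588.3 + 39.25 = 641.681

641.681 milliamperes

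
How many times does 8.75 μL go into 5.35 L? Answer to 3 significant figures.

611000

(5.35) / (8.75e-6) = 0.6114e6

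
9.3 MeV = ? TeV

0.0000093 TeV

mega = 1e6, tera = 1e12; factor is 1e-6.
9.3 × 1e-6 = 0.0000093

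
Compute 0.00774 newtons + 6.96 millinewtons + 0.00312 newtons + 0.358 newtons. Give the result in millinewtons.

In millinewtons:
  0.00774 newtons = 0.00774 × 10³ millinewtons = 7.74
  6.96 millinewtons → 6.96
  0.00312 newtons = 0.00312 × 10³ millinewtons = 3.12
  0.358 newtons = 0.358 × 10³ millinewtons = 358
Sum: 7.74 + 6.96 + 3.12 + 358 = 375.82

375.82 millinewtons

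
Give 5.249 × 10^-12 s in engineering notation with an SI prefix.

5.249 ps

= 5.249 × 10^-12 s; 10^-12 is pico.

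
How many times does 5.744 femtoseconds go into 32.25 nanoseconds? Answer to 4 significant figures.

(32.25 × 10^-9) / (5.744 × 10^-15) = 5.6146 × 10^6

5615000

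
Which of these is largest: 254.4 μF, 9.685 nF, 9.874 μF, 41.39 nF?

254.4 μF

254.4 μF = 0.0002544 F
9.685 nF = 0.000000009685 F
9.874 μF = 0.000009874 F
41.39 nF = 0.00000004139 F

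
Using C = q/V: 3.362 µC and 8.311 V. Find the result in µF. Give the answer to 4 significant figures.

0.4045 µF

(3.362 × 10⁻⁶) / (8.311) = 0.404524 × 10⁻⁶ F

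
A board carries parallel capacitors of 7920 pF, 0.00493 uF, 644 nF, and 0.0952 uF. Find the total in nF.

752.05 nF

In nF:
  7920 pF = 7920 × 10⁻³ nF = 7.92
  0.00493 uF = 0.00493 × 10³ nF = 4.93
  644 nF → 644
  0.0952 uF = 0.0952 × 10³ nF = 95.2
Sum: 7.92 + 4.93 + 644 + 95.2 = 752.05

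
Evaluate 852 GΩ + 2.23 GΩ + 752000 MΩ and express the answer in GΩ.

1606.23 GΩ

In GΩ:
  852 GΩ → 852
  2.23 GΩ → 2.23
  752000 MΩ = 752000 × 10⁻³ GΩ = 752
Sum: 852 + 2.23 + 752 = 1606.23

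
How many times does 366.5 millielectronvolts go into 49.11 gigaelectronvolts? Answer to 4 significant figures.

(49.11 × 10⁹) / (366.5 × 10⁻³) = 0.134 × 10¹²

134000000000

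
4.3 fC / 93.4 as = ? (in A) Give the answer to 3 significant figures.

46.0 A

(4.3e-15) / (93.4e-18) = 0.046039e3 A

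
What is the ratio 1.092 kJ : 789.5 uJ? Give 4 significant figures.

1383000

(1.092 × 10^3) / (789.5 × 10^-6) = 0.0013832 × 10^9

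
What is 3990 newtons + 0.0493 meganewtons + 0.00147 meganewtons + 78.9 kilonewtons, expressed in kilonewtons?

In kilonewtons:
  3990 newtons = 3990 × 10^-3 kilonewtons = 3.99
  0.0493 meganewtons = 0.0493 × 10^3 kilonewtons = 49.3
  0.00147 meganewtons = 0.00147 × 10^3 kilonewtons = 1.47
  78.9 kilonewtons → 78.9
Sum: 3.99 + 49.3 + 1.47 + 78.9 = 133.66

133.66 kilonewtons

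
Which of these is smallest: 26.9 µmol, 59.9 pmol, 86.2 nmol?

59.9 pmol

26.9 µmol = 0.0000269 mol
59.9 pmol = 0.0000000000599 mol
86.2 nmol = 0.0000000862 mol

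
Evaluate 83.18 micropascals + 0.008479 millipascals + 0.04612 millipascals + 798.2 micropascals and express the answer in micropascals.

In micropascals:
  83.18 micropascals → 83.18
  0.008479 millipascals = 0.008479 × 10^3 micropascals = 8.479
  0.04612 millipascals = 0.04612 × 10^3 micropascals = 46.12
  798.2 micropascals → 798.2
Sum: 83.18 + 8.479 + 46.12 + 798.2 = 935.979

935.979 micropascals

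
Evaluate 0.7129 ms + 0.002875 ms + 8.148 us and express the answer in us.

723.923 us

In us:
  0.7129 ms = 0.7129 × 10³ us = 712.9
  0.002875 ms = 0.002875 × 10³ us = 2.875
  8.148 us → 8.148
Sum: 712.9 + 2.875 + 8.148 = 723.923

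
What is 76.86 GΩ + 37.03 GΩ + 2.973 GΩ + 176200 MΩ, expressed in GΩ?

293.063 GΩ

In GΩ:
  76.86 GΩ → 76.86
  37.03 GΩ → 37.03
  2.973 GΩ → 2.973
  176200 MΩ = 176200 × 10⁻³ GΩ = 176.2
Sum: 76.86 + 37.03 + 2.973 + 176.2 = 293.063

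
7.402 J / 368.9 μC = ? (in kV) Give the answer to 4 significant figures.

(7.402) / (368.9 × 10⁻⁶) = 0.0200651 × 10⁶ V

20.07 kV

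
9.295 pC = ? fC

pico = 10⁻¹², femto = 10⁻¹⁵; factor is 10³.
9.295 × 10³ = 9295

9295 fC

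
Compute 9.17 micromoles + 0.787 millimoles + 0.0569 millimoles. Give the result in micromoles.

853.07 micromoles

In micromoles:
  9.17 micromoles → 9.17
  0.787 millimoles = 0.787e3 micromoles = 787
  0.0569 millimoles = 0.0569e3 micromoles = 56.9
Sum: 9.17 + 787 + 56.9 = 853.07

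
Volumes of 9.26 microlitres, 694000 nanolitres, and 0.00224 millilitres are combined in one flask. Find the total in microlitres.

705.5 microlitres

In microlitres:
  9.26 microlitres → 9.26
  694000 nanolitres = 694000e-3 microlitres = 694
  0.00224 millilitres = 0.00224e3 microlitres = 2.24
Sum: 9.26 + 694 + 2.24 = 705.5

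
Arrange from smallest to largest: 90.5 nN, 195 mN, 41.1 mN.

90.5 nN < 41.1 mN < 195 mN

90.5 nN = 0.0000000905 N
195 mN = 0.195 N
41.1 mN = 0.0411 N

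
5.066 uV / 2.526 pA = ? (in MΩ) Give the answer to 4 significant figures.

2.006 MΩ

(5.066 × 10⁻⁶) / (2.526 × 10⁻¹²) = 2.00554 × 10⁶ Ω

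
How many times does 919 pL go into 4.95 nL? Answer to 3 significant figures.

(4.95 × 10^-9) / (919 × 10^-12) = 0.005386 × 10^3

5.39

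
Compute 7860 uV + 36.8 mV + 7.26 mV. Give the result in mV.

51.92 mV

In mV:
  7860 uV = 7860 × 10^-3 mV = 7.86
  36.8 mV → 36.8
  7.26 mV → 7.26
Sum: 7.86 + 36.8 + 7.26 = 51.92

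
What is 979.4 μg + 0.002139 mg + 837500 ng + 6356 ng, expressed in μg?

1825.395 μg

In μg:
  979.4 μg → 979.4
  0.002139 mg = 0.002139 × 10³ μg = 2.139
  837500 ng = 837500 × 10⁻³ μg = 837.5
  6356 ng = 6356 × 10⁻³ μg = 6.356
Sum: 979.4 + 2.139 + 837.5 + 6.356 = 1825.395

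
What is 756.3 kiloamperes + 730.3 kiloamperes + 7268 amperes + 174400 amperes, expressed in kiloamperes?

1668.268 kiloamperes

In kiloamperes:
  756.3 kiloamperes → 756.3
  730.3 kiloamperes → 730.3
  7268 amperes = 7268e-3 kiloamperes = 7.268
  174400 amperes = 174400e-3 kiloamperes = 174.4
Sum: 756.3 + 730.3 + 7.268 + 174.4 = 1668.268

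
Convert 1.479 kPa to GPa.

kilo = 10³, giga = 10⁹; factor is 10⁻⁶.
1.479 × 10⁻⁶ = 0.000001479

0.000001479 GPa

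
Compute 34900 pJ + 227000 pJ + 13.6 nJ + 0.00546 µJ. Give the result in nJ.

280.96 nJ

In nJ:
  34900 pJ = 34900e-3 nJ = 34.9
  227000 pJ = 227000e-3 nJ = 227
  13.6 nJ → 13.6
  0.00546 µJ = 0.00546e3 nJ = 5.46
Sum: 34.9 + 227 + 13.6 + 5.46 = 280.96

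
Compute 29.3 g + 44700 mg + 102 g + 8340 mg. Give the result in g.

In g:
  29.3 g → 29.3
  44700 mg = 44700 × 10^-3 g = 44.7
  102 g → 102
  8340 mg = 8340 × 10^-3 g = 8.34
Sum: 29.3 + 44.7 + 102 + 8.34 = 184.34

184.34 g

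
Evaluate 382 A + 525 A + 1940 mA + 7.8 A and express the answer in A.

In A:
  382 A → 382
  525 A → 525
  1940 mA = 1940 × 10⁻³ A = 1.94
  7.8 A → 7.8
Sum: 382 + 525 + 1.94 + 7.8 = 916.74

916.74 A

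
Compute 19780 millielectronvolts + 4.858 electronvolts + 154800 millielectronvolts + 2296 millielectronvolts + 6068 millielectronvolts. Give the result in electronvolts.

In electronvolts:
  19780 millielectronvolts = 19780e-3 electronvolts = 19.78
  4.858 electronvolts → 4.858
  154800 millielectronvolts = 154800e-3 electronvolts = 154.8
  2296 millielectronvolts = 2296e-3 electronvolts = 2.296
  6068 millielectronvolts = 6068e-3 electronvolts = 6.068
Sum: 19.78 + 4.858 + 154.8 + 2.296 + 6.068 = 187.802

187.802 electronvolts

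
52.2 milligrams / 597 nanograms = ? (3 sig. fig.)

87400

(52.2 × 10^-3) / (597 × 10^-9) = 0.08744 × 10^6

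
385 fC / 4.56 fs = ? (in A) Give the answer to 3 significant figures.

84.4 A

(385 × 10⁻¹⁵) / (4.56 × 10⁻¹⁵) = 84.43 A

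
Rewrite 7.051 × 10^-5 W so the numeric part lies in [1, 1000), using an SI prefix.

= 70.51 × 10^-6 W; 10^-6 is micro.

70.51 μW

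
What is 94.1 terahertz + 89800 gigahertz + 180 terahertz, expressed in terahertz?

In terahertz:
  94.1 terahertz → 94.1
  89800 gigahertz = 89800e-3 terahertz = 89.8
  180 terahertz → 180
Sum: 94.1 + 89.8 + 180 = 363.9

363.9 terahertz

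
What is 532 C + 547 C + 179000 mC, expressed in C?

In C:
  532 C → 532
  547 C → 547
  179000 mC = 179000 × 10^-3 C = 179
Sum: 532 + 547 + 179 = 1258

1258 C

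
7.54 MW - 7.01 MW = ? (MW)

0.53 MW

In MW:
  7.54 MW → 7.54
  7.01 MW → 7.01
Difference: 7.54 - 7.01 = 0.53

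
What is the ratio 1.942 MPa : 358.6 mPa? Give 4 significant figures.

5416000

(1.942 × 10⁶) / (358.6 × 10⁻³) = 0.0054155 × 10⁹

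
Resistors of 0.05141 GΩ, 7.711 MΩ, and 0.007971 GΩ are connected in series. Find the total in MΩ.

67.092 MΩ

In MΩ:
  0.05141 GΩ = 0.05141 × 10^3 MΩ = 51.41
  7.711 MΩ → 7.711
  0.007971 GΩ = 0.007971 × 10^3 MΩ = 7.971
Sum: 51.41 + 7.711 + 7.971 = 67.092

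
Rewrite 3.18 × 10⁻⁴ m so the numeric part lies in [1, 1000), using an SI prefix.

318 um

= 318 × 10⁻⁶ m; 10⁻⁶ is micro.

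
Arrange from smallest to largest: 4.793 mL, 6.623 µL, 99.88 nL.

99.88 nL < 6.623 µL < 4.793 mL

4.793 mL = 0.004793 L
6.623 µL = 0.000006623 L
99.88 nL = 0.00000009988 L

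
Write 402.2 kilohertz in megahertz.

0.4022 megahertz

kilo = 10^3, mega = 10^6; factor is 10^-3.
402.2 × 10^-3 = 0.4022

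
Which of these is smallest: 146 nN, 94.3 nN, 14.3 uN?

94.3 nN

146 nN = 0.000000146 N
94.3 nN = 0.0000000943 N
14.3 uN = 0.0000143 N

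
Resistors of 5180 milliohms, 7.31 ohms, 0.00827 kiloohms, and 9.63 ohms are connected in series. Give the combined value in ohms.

30.39 ohms

In ohms:
  5180 milliohms = 5180 × 10^-3 ohms = 5.18
  7.31 ohms → 7.31
  0.00827 kiloohms = 0.00827 × 10^3 ohms = 8.27
  9.63 ohms → 9.63
Sum: 5.18 + 7.31 + 8.27 + 9.63 = 30.39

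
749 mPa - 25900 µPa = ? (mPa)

In mPa:
  749 mPa → 749
  25900 µPa = 25900e-3 mPa = 25.9
Difference: 749 - 25.9 = 723.1

723.1 mPa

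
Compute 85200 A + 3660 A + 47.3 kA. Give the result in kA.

In kA:
  85200 A = 85200e-3 kA = 85.2
  3660 A = 3660e-3 kA = 3.66
  47.3 kA → 47.3
Sum: 85.2 + 3.66 + 47.3 = 136.16

136.16 kA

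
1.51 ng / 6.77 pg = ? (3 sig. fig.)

(1.51e-9) / (6.77e-12) = 0.223e3

223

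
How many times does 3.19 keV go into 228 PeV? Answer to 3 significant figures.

71500000000000

(228 × 10¹⁵) / (3.19 × 10³) = 71.47 × 10¹²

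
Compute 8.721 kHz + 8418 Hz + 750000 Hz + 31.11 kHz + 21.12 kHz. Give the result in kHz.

In kHz:
  8.721 kHz → 8.721
  8418 Hz = 8418 × 10⁻³ kHz = 8.418
  750000 Hz = 750000 × 10⁻³ kHz = 750
  31.11 kHz → 31.11
  21.12 kHz → 21.12
Sum: 8.721 + 8.418 + 750 + 31.11 + 21.12 = 819.369

819.369 kHz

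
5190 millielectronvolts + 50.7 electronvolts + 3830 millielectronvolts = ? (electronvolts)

59.72 electronvolts

In electronvolts:
  5190 millielectronvolts = 5190e-3 electronvolts = 5.19
  50.7 electronvolts → 50.7
  3830 millielectronvolts = 3830e-3 electronvolts = 3.83
Sum: 5.19 + 50.7 + 3.83 = 59.72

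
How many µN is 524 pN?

pico = 10^-12, micro = 10^-6; factor is 10^-6.
524 × 10^-6 = 0.000524

0.000524 µN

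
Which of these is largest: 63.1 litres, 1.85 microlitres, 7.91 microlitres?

63.1 litres

63.1 litres = 63.1 litres
1.85 microlitres = 0.00000185 litres
7.91 microlitres = 0.00000791 litres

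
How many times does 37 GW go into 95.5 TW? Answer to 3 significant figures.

2580

(95.5 × 10¹²) / (37 × 10⁹) = 2.581 × 10³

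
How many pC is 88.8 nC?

88800 pC

nano = 10^-9, pico = 10^-12; factor is 10^3.
88.8 × 10^3 = 88800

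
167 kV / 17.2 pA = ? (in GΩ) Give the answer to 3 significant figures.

(167e3) / (17.2e-12) = 9.7093e15 Ω

9710000 GΩ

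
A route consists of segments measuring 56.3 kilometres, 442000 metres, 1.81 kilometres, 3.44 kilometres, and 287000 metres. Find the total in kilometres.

790.55 kilometres

In kilometres:
  56.3 kilometres → 56.3
  442000 metres = 442000 × 10^-3 kilometres = 442
  1.81 kilometres → 1.81
  3.44 kilometres → 3.44
  287000 metres = 287000 × 10^-3 kilometres = 287
Sum: 56.3 + 442 + 1.81 + 3.44 + 287 = 790.55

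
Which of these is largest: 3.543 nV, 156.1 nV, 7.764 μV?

7.764 μV

3.543 nV = 0.000000003543 V
156.1 nV = 0.0000001561 V
7.764 μV = 0.000007764 V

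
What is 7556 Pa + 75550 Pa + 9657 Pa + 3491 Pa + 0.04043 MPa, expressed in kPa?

136.684 kPa

In kPa:
  7556 Pa = 7556e-3 kPa = 7.556
  75550 Pa = 75550e-3 kPa = 75.55
  9657 Pa = 9657e-3 kPa = 9.657
  3491 Pa = 3491e-3 kPa = 3.491
  0.04043 MPa = 0.04043e3 kPa = 40.43
Sum: 7.556 + 75.55 + 9.657 + 3.491 + 40.43 = 136.684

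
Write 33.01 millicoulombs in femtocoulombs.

milli = 10⁻³, femto = 10⁻¹⁵; factor is 10¹².
33.01 × 10¹² = 33010000000000

33010000000000 femtocoulombs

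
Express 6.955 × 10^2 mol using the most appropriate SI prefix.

= 695.5 mol; mantissa already in [1, 1000).

695.5 mol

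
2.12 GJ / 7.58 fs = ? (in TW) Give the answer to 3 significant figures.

(2.12 × 10^9) / (7.58 × 10^-15) = 0.27968 × 10^24 W

280000000000 TW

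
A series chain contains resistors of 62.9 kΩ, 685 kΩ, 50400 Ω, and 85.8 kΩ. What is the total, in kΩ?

In kΩ:
  62.9 kΩ → 62.9
  685 kΩ → 685
  50400 Ω = 50400e-3 kΩ = 50.4
  85.8 kΩ → 85.8
Sum: 62.9 + 685 + 50.4 + 85.8 = 884.1

884.1 kΩ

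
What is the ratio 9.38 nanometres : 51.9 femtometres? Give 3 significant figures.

(9.38 × 10⁻⁹) / (51.9 × 10⁻¹⁵) = 0.1807 × 10⁶

181000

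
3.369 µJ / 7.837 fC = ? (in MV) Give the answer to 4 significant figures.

(3.369e-6) / (7.837e-15) = 0.429884e9 V

429.9 MV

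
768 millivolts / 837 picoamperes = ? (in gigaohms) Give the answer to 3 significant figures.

0.918 gigaohms

(768e-3) / (837e-12) = 0.91756e9 Ω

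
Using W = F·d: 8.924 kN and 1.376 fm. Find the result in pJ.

12.279424 pJ

8.924 × 10^3 × 1.376 × 10^-15 = 12.279424 × 10^-12 J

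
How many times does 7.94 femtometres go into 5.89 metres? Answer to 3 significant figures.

742000000000000

(5.89) / (7.94 × 10⁻¹⁵) = 0.7418 × 10¹⁵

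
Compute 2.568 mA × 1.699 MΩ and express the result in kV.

2.568e-3 × 1.699e6 = 4.363032e3 V

4.363032 kV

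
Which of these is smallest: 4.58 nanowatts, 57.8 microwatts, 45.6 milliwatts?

4.58 nanowatts

4.58 nanowatts = 0.00000000458 watts
57.8 microwatts = 0.0000578 watts
45.6 milliwatts = 0.0456 watts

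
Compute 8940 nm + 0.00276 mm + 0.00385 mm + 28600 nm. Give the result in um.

In um:
  8940 nm = 8940e-3 um = 8.94
  0.00276 mm = 0.00276e3 um = 2.76
  0.00385 mm = 0.00385e3 um = 3.85
  28600 nm = 28600e-3 um = 28.6
Sum: 8.94 + 2.76 + 3.85 + 28.6 = 44.15

44.15 um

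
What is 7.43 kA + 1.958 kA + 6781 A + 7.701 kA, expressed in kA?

23.87 kA

In kA:
  7.43 kA → 7.43
  1.958 kA → 1.958
  6781 A = 6781 × 10⁻³ kA = 6.781
  7.701 kA → 7.701
Sum: 7.43 + 1.958 + 6.781 + 7.701 = 23.87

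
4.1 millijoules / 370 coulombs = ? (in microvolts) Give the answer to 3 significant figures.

(4.1 × 10^-3) / (370) = 0.011081 × 10^-3 V

11.1 microvolts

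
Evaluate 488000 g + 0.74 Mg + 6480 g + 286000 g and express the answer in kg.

In kg:
  488000 g = 488000e-3 kg = 488
  0.74 Mg = 0.74e3 kg = 740
  6480 g = 6480e-3 kg = 6.48
  286000 g = 286000e-3 kg = 286
Sum: 488 + 740 + 6.48 + 286 = 1520.48

1520.48 kg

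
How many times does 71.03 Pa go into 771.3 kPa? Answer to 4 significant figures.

10860

(771.3 × 10^3) / (71.03) = 10.859 × 10^3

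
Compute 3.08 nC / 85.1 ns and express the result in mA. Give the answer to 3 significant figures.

36.2 mA

(3.08e-9) / (85.1e-9) = 0.036193 A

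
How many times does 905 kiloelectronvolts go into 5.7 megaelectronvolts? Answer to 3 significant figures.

6.30

(5.7e6) / (905e3) = 0.006298e3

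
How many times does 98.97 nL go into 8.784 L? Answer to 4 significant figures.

(8.784) / (98.97 × 10⁻⁹) = 0.088754 × 10⁹

88750000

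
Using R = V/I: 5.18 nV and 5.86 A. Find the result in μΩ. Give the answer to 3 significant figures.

0.000884 μΩ

(5.18e-9) / (5.86) = 0.88396e-9 Ω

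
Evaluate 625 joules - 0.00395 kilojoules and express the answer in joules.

In joules:
  625 joules → 625
  0.00395 kilojoules = 0.00395 × 10^3 joules = 3.95
Difference: 625 - 3.95 = 621.05

621.05 joules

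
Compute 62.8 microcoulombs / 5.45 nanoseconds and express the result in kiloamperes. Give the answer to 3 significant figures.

11.5 kiloamperes

(62.8e-6) / (5.45e-9) = 11.523e3 A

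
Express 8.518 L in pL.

8518000000000 pL

(no prefix) = 10^0, pico = 10^-12; factor is 10^12.
8.518 × 10^12 = 8518000000000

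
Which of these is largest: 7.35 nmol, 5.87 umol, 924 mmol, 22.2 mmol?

7.35 nmol = 0.00000000735 mol
5.87 umol = 0.00000587 mol
924 mmol = 0.924 mol
22.2 mmol = 0.0222 mol

924 mmol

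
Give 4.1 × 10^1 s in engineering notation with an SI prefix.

41 s

= 41 s; mantissa already in [1, 1000).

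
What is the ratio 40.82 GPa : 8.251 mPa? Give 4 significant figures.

(40.82e9) / (8.251e-3) = 4.9473e12

4947000000000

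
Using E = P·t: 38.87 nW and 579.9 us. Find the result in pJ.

38.87 × 10^-9 × 579.9 × 10^-6 = 22540.713 × 10^-15 J

22.540713 pJ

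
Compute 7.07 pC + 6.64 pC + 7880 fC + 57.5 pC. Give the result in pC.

79.09 pC

In pC:
  7.07 pC → 7.07
  6.64 pC → 6.64
  7880 fC = 7880 × 10^-3 pC = 7.88
  57.5 pC → 57.5
Sum: 7.07 + 6.64 + 7.88 + 57.5 = 79.09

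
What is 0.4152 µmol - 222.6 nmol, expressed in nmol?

192.6 nmol

In nmol:
  0.4152 µmol = 0.4152 × 10³ nmol = 415.2
  222.6 nmol → 222.6
Difference: 415.2 - 222.6 = 192.6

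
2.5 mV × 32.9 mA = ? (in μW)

2.5 × 10⁻³ × 32.9 × 10⁻³ = 82.25 × 10⁻⁶ W

82.25 μW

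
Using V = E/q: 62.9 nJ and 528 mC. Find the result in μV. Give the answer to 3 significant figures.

0.119 μV

(62.9 × 10^-9) / (528 × 10^-3) = 0.11913 × 10^-6 V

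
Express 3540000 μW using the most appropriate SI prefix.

= 3.54 W; mantissa already in [1, 1000).

3.54 W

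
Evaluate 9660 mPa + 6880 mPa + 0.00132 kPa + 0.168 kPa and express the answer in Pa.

185.86 Pa

In Pa:
  9660 mPa = 9660e-3 Pa = 9.66
  6880 mPa = 6880e-3 Pa = 6.88
  0.00132 kPa = 0.00132e3 Pa = 1.32
  0.168 kPa = 0.168e3 Pa = 168
Sum: 9.66 + 6.88 + 1.32 + 168 = 185.86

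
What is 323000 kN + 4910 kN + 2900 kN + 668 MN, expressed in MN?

In MN:
  323000 kN = 323000 × 10⁻³ MN = 323
  4910 kN = 4910 × 10⁻³ MN = 4.91
  2900 kN = 2900 × 10⁻³ MN = 2.9
  668 MN → 668
Sum: 323 + 4.91 + 2.9 + 668 = 998.81

998.81 MN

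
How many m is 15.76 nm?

nano = 10^-9, (no prefix) = 10^0; factor is 10^-9.
15.76 × 10^-9 = 0.00000001576

0.00000001576 m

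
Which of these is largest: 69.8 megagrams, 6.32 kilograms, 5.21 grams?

69.8 megagrams = 69800000 grams
6.32 kilograms = 6320 grams
5.21 grams = 5.21 grams

69.8 megagrams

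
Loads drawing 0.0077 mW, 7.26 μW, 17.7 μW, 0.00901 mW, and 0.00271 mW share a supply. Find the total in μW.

In μW:
  0.0077 mW = 0.0077e3 μW = 7.7
  7.26 μW → 7.26
  17.7 μW → 17.7
  0.00901 mW = 0.00901e3 μW = 9.01
  0.00271 mW = 0.00271e3 μW = 2.71
Sum: 7.7 + 7.26 + 17.7 + 9.01 + 2.71 = 44.38

44.38 μW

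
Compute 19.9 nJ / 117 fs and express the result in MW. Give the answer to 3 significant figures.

0.170 MW

(19.9 × 10^-9) / (117 × 10^-15) = 0.17009 × 10^6 W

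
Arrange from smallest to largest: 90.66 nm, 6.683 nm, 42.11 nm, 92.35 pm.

90.66 nm = 0.00000009066 m
6.683 nm = 0.000000006683 m
42.11 nm = 0.00000004211 m
92.35 pm = 0.00000000009235 m

92.35 pm < 6.683 nm < 42.11 nm < 90.66 nm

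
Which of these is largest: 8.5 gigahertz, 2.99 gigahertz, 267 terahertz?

8.5 gigahertz = 8500000000 hertz
2.99 gigahertz = 2990000000 hertz
267 terahertz = 267000000000000 hertz

267 terahertz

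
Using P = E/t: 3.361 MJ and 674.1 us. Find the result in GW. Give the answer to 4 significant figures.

4.986 GW

(3.361 × 10⁶) / (674.1 × 10⁻⁶) = 0.00498591 × 10¹² W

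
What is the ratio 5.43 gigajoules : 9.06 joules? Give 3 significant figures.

599000000

(5.43 × 10^9) / (9.06) = 0.5993 × 10^9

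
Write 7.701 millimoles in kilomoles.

0.000007701 kilomoles

milli = 10⁻³, kilo = 10³; factor is 10⁻⁶.
7.701 × 10⁻⁶ = 0.000007701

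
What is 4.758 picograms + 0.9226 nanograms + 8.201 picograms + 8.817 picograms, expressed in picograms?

In picograms:
  4.758 picograms → 4.758
  0.9226 nanograms = 0.9226 × 10³ picograms = 922.6
  8.201 picograms → 8.201
  8.817 picograms → 8.817
Sum: 4.758 + 922.6 + 8.201 + 8.817 = 944.376

944.376 picograms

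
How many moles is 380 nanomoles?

nano = 10^-9, (no prefix) = 10^0; factor is 10^-9.
380 × 10^-9 = 0.00000038

0.00000038 moles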